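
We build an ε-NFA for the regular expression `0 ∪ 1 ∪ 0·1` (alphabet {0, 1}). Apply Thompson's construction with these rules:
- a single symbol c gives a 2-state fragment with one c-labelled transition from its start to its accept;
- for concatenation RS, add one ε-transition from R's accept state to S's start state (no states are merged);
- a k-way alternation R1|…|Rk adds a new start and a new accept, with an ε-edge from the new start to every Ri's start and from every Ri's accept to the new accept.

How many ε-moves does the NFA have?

7

Bottom-up over the parse tree:
Each of the 4 symbol leaves contributes 0 ε-transitions.
  0·1 → 1 ε-transition
  0 ∪ 1 ∪ 0·1 → 7 ε-transitions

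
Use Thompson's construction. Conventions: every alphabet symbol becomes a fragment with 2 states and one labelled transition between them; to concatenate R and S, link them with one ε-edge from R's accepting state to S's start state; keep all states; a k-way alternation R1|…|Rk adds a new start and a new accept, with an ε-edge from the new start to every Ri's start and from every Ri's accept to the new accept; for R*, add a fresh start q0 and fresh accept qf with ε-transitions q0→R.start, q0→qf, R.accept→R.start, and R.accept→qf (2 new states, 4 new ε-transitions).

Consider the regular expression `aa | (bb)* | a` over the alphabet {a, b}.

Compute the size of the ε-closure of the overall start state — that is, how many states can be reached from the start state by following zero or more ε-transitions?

7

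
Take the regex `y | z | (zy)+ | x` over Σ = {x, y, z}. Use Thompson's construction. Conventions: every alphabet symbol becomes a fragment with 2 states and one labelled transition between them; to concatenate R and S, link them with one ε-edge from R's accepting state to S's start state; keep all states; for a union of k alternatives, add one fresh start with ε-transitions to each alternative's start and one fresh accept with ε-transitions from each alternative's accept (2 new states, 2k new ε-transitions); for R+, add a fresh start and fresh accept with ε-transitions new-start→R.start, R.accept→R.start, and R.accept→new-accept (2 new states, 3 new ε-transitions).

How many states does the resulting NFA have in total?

14

Per subexpression:
Each of the 5 symbol leaves contributes a 2-state fragment.
  zy — 4 states
  (zy)+ — 6 states
  y | z | (zy)+ | x — 14 states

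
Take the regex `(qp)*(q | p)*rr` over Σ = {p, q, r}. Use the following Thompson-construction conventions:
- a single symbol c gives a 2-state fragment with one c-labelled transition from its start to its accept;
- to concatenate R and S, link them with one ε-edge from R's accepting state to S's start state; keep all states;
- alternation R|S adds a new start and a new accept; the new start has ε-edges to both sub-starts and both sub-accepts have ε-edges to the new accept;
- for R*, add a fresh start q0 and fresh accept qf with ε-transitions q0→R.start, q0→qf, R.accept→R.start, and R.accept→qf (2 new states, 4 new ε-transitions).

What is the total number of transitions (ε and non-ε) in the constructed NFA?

Per subexpression:
Each of the 6 symbol leaves contributes 1 transition (1 symbol, 0 ε).
  qp : 3 transitions (2 symbol, 1 ε)
  (qp)* : 7 transitions (2 symbol, 5 ε)
  q | p : 6 transitions (2 symbol, 4 ε)
  (q | p)* : 10 transitions (2 symbol, 8 ε)
  (qp)*(q | p)*rr : 22 transitions (6 symbol, 16 ε)

22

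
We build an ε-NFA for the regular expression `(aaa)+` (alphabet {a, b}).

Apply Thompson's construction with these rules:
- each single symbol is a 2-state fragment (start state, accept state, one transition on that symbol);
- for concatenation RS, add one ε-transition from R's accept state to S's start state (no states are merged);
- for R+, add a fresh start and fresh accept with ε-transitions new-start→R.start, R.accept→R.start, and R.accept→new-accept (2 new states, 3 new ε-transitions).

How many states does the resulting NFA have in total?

8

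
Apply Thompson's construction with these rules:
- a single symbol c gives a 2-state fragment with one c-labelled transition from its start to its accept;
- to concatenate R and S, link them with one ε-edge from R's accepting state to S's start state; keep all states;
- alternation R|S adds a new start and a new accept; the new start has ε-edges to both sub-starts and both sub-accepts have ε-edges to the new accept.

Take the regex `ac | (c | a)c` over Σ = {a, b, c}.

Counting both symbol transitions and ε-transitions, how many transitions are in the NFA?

15

Per subexpression:
Each of the 5 symbol leaves contributes 1 transition (1 symbol, 0 ε).
  ac = 3 transitions (2 symbol, 1 ε)
  c | a = 6 transitions (2 symbol, 4 ε)
  (c | a)c = 8 transitions (3 symbol, 5 ε)
  ac | (c | a)c = 15 transitions (5 symbol, 10 ε)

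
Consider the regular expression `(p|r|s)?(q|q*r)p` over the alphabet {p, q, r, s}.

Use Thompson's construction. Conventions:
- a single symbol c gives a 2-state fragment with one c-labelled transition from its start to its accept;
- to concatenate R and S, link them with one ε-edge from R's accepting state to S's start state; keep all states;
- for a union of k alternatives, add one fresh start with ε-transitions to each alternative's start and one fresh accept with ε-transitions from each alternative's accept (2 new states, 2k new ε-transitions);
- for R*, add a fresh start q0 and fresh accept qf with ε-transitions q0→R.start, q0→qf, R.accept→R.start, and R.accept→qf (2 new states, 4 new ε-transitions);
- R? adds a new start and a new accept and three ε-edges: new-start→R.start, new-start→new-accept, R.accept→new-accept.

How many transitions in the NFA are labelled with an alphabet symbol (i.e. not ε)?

7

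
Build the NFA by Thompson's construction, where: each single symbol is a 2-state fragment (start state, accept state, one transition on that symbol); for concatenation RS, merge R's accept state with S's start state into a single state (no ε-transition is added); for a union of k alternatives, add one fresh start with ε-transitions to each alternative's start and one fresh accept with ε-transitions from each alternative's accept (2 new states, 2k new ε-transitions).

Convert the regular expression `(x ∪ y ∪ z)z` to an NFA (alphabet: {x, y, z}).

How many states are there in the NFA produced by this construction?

9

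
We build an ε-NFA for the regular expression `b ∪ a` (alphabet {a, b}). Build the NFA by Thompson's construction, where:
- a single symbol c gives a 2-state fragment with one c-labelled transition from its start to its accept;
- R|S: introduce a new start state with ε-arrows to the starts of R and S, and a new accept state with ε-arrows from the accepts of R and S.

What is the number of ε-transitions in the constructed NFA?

Recursing over subexpressions:
Each of the 2 symbol leaves contributes 0 ε-transitions.
  b ∪ a : 4 ε-transitions

4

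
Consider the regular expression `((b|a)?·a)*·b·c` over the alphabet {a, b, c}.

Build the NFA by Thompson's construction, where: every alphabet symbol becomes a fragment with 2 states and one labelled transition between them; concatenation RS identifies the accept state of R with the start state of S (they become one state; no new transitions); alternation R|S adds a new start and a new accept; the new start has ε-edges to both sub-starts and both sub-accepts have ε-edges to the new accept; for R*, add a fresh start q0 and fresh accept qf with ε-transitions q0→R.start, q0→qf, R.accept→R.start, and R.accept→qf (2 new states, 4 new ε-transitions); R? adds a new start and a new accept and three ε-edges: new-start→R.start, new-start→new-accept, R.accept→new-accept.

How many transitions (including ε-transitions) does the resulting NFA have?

16

Per subexpression:
Each of the 5 symbol leaves contributes 1 transition (1 symbol, 0 ε).
  b|a : 6 transitions (2 symbol, 4 ε)
  (b|a)? : 9 transitions (2 symbol, 7 ε)
  (b|a)?·a : 10 transitions (3 symbol, 7 ε)
  ((b|a)?·a)* : 14 transitions (3 symbol, 11 ε)
  ((b|a)?·a)*·b·c : 16 transitions (5 symbol, 11 ε)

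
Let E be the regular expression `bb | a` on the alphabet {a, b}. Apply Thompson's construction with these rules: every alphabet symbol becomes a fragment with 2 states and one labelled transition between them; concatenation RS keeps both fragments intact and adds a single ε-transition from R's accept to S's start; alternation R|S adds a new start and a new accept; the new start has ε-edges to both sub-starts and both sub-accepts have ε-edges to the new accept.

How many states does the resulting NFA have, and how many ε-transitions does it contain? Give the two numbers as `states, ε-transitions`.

Recursing over subexpressions:
Each of the 3 symbol leaves contributes 2 states and 0 ε-transitions.
  bb = 4 states, 1 ε-transition
  bb | a = 8 states, 5 ε-transitions

8, 5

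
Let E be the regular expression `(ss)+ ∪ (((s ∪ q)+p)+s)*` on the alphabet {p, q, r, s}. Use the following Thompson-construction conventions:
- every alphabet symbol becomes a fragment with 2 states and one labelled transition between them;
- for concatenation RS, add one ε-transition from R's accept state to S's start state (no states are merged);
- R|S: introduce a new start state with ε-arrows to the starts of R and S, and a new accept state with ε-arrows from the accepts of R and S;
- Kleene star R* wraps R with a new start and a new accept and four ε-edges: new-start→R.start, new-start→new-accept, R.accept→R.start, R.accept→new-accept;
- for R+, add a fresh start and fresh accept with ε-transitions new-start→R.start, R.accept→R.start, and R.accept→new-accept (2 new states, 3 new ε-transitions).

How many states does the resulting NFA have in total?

Per subexpression:
Each of the 6 symbol leaves contributes a 2-state fragment.
  ss — 4 states
  (ss)+ — 6 states
  s ∪ q — 6 states
  (s ∪ q)+ — 8 states
  (s ∪ q)+p — 10 states
  ((s ∪ q)+p)+ — 12 states
  ((s ∪ q)+p)+s — 14 states
  (((s ∪ q)+p)+s)* — 16 states
  (ss)+ ∪ (((s ∪ q)+p)+s)* — 24 states

24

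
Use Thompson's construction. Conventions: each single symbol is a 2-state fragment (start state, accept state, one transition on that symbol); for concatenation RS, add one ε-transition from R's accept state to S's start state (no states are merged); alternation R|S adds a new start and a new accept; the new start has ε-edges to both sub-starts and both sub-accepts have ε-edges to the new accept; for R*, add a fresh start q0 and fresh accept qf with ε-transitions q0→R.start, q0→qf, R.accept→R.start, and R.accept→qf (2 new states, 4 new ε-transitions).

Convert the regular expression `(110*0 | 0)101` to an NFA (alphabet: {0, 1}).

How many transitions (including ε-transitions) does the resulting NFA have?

22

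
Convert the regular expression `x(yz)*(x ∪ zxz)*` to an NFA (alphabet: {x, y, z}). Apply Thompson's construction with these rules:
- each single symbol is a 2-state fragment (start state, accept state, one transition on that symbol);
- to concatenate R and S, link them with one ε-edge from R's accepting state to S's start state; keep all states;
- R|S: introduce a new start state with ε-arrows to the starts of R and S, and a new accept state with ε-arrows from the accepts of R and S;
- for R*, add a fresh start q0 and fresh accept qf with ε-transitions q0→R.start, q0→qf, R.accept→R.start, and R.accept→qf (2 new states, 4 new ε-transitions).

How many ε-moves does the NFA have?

17

Building bottom-up:
Each of the 7 symbol leaves contributes 0 ε-transitions.
  yz = 1 ε-transition
  (yz)* = 5 ε-transitions
  zxz = 2 ε-transitions
  x ∪ zxz = 6 ε-transitions
  (x ∪ zxz)* = 10 ε-transitions
  x(yz)*(x ∪ zxz)* = 17 ε-transitions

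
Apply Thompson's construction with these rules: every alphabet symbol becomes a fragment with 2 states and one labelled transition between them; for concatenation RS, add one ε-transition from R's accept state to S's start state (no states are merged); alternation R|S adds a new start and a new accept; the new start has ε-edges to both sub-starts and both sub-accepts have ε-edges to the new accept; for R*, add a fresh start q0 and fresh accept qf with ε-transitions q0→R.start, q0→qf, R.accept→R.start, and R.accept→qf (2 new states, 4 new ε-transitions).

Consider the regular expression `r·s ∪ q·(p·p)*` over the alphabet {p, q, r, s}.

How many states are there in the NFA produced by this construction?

14

By structural recursion:
Each of the 5 symbol leaves contributes a 2-state fragment.
  r·s : 4 states
  p·p : 4 states
  (p·p)* : 6 states
  q·(p·p)* : 8 states
  r·s ∪ q·(p·p)* : 14 states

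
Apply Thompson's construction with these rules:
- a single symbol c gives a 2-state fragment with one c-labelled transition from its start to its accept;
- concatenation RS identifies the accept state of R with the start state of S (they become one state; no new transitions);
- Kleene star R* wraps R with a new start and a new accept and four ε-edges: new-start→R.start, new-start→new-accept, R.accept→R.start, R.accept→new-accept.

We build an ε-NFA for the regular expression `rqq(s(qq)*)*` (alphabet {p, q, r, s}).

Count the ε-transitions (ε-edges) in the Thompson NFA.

Per subexpression:
Each of the 6 symbol leaves contributes 0 ε-transitions.
  qq → 0 ε-transitions
  (qq)* → 4 ε-transitions
  s(qq)* → 4 ε-transitions
  (s(qq)*)* → 8 ε-transitions
  rqq(s(qq)*)* → 8 ε-transitions

8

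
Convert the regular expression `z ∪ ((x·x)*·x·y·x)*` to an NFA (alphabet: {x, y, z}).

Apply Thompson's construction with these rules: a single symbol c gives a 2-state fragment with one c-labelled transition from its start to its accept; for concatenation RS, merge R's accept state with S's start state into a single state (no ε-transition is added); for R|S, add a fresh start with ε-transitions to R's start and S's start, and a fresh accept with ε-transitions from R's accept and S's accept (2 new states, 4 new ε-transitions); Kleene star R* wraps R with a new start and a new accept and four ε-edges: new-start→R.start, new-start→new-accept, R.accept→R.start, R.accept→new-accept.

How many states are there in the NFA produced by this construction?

14

Recursing over subexpressions:
Each of the 6 symbol leaves contributes a 2-state fragment.
  x·x = 3 states
  (x·x)* = 5 states
  (x·x)*·x·y·x = 8 states
  ((x·x)*·x·y·x)* = 10 states
  z ∪ ((x·x)*·x·y·x)* = 14 states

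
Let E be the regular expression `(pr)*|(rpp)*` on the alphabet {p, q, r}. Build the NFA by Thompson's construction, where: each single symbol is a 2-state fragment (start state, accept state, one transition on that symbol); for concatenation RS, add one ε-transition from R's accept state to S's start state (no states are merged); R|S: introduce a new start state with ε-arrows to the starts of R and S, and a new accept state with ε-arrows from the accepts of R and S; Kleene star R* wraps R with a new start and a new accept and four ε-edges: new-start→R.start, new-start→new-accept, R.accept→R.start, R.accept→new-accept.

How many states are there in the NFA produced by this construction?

16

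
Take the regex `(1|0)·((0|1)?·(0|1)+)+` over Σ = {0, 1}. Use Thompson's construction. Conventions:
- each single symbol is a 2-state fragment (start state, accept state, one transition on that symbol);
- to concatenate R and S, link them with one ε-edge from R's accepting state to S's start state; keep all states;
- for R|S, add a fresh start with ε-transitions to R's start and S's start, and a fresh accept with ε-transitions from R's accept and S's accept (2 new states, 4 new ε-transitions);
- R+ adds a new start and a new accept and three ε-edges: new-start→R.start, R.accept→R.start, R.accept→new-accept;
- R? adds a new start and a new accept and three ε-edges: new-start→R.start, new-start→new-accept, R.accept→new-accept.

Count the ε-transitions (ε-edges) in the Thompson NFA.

Per subexpression:
Each of the 6 symbol leaves contributes 0 ε-transitions.
  1|0 → 4 ε-transitions
  0|1 → 4 ε-transitions
  (0|1)? → 7 ε-transitions
  0|1 → 4 ε-transitions
  (0|1)+ → 7 ε-transitions
  (0|1)?·(0|1)+ → 15 ε-transitions
  ((0|1)?·(0|1)+)+ → 18 ε-transitions
  (1|0)·((0|1)?·(0|1)+)+ → 23 ε-transitions

23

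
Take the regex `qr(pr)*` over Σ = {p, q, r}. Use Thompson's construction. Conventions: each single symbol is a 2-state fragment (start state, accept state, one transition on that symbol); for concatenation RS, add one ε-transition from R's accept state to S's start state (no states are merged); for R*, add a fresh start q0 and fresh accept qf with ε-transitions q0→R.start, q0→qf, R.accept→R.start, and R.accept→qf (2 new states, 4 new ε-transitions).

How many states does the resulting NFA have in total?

10

By structural recursion:
Each of the 4 symbol leaves contributes a 2-state fragment.
  pr — 4 states
  (pr)* — 6 states
  qr(pr)* — 10 states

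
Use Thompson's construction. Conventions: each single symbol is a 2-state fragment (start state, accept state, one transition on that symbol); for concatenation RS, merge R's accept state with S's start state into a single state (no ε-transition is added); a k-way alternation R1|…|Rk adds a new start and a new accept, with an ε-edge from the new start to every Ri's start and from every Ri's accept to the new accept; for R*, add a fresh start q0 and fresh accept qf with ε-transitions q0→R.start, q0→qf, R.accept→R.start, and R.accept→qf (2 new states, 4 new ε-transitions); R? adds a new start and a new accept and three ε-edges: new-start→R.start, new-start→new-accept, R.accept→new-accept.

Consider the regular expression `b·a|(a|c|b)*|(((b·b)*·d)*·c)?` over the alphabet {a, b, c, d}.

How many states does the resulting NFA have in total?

26

Bottom-up over the parse tree:
Each of the 9 symbol leaves contributes a 2-state fragment.
  b·a : 3 states
  a|c|b : 8 states
  (a|c|b)* : 10 states
  b·b : 3 states
  (b·b)* : 5 states
  (b·b)*·d : 6 states
  ((b·b)*·d)* : 8 states
  ((b·b)*·d)*·c : 9 states
  (((b·b)*·d)*·c)? : 11 states
  b·a|(a|c|b)*|(((b·b)*·d)*·c)? : 26 states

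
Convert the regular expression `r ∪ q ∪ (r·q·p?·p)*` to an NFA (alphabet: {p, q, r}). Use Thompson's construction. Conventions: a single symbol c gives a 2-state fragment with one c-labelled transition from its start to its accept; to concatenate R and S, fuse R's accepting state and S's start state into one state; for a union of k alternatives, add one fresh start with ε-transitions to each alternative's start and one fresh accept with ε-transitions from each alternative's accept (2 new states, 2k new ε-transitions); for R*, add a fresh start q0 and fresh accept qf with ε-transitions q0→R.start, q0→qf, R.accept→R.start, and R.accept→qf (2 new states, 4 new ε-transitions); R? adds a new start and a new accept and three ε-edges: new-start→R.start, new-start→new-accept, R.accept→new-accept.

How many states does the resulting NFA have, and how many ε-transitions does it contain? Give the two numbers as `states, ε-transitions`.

15, 13

Per subexpression:
Each of the 6 symbol leaves contributes 2 states and 0 ε-transitions.
  p? = 4 states, 3 ε-transitions
  r·q·p?·p = 7 states, 3 ε-transitions
  (r·q·p?·p)* = 9 states, 7 ε-transitions
  r ∪ q ∪ (r·q·p?·p)* = 15 states, 13 ε-transitions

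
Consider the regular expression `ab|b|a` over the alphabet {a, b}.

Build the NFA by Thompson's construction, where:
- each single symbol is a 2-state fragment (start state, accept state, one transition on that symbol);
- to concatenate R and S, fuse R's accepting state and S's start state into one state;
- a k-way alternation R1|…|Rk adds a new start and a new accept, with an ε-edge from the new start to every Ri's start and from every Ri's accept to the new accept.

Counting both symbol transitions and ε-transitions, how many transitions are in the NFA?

Building bottom-up:
Each of the 4 symbol leaves contributes 1 transition (1 symbol, 0 ε).
  ab : 2 transitions (2 symbol, 0 ε)
  ab|b|a : 10 transitions (4 symbol, 6 ε)

10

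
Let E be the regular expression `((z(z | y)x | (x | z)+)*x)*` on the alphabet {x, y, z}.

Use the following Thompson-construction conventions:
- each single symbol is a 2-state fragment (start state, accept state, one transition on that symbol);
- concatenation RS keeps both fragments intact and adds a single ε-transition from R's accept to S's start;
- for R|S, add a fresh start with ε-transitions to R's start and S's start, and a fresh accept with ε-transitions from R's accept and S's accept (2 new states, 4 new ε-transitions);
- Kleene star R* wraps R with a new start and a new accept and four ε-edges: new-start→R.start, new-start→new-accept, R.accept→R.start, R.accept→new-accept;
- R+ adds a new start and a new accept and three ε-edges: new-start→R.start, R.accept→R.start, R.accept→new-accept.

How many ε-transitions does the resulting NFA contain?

26

Per subexpression:
Each of the 7 symbol leaves contributes 0 ε-transitions.
  z | y — 4 ε-transitions
  z(z | y)x — 6 ε-transitions
  x | z — 4 ε-transitions
  (x | z)+ — 7 ε-transitions
  z(z | y)x | (x | z)+ — 17 ε-transitions
  (z(z | y)x | (x | z)+)* — 21 ε-transitions
  (z(z | y)x | (x | z)+)*x — 22 ε-transitions
  ((z(z | y)x | (x | z)+)*x)* — 26 ε-transitions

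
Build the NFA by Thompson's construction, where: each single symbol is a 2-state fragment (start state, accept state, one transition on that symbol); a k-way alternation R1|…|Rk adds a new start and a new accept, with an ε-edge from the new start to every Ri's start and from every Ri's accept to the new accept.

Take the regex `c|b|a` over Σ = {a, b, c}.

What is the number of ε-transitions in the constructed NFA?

Per subexpression:
Each of the 3 symbol leaves contributes 0 ε-transitions.
  c|b|a : 6 ε-transitions

6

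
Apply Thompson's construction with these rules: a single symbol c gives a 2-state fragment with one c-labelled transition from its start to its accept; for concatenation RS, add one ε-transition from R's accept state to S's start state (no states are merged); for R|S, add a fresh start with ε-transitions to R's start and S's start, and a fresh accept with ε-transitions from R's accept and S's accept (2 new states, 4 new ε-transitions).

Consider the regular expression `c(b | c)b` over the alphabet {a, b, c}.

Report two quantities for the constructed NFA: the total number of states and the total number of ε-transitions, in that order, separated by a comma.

10, 6

Building bottom-up:
Each of the 4 symbol leaves contributes 2 states and 0 ε-transitions.
  b | c → 6 states, 4 ε-transitions
  c(b | c)b → 10 states, 6 ε-transitions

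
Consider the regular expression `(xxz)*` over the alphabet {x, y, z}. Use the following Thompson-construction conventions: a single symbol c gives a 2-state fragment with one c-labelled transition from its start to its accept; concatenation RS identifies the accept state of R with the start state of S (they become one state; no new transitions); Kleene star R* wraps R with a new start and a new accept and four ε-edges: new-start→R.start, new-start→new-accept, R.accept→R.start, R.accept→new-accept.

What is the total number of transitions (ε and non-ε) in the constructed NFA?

Building bottom-up:
Each of the 3 symbol leaves contributes 1 transition (1 symbol, 0 ε).
  xxz : 3 transitions (3 symbol, 0 ε)
  (xxz)* : 7 transitions (3 symbol, 4 ε)

7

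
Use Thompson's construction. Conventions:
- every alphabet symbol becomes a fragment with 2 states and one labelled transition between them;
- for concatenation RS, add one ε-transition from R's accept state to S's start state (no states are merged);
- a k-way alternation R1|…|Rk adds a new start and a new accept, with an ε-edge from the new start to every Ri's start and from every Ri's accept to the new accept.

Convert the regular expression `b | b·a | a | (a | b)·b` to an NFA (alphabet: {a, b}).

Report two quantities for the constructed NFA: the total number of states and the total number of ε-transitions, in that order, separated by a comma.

Building bottom-up:
Each of the 7 symbol leaves contributes 2 states and 0 ε-transitions.
  b·a = 4 states, 1 ε-transition
  a | b = 6 states, 4 ε-transitions
  (a | b)·b = 8 states, 5 ε-transitions
  b | b·a | a | (a | b)·b = 18 states, 14 ε-transitions

18, 14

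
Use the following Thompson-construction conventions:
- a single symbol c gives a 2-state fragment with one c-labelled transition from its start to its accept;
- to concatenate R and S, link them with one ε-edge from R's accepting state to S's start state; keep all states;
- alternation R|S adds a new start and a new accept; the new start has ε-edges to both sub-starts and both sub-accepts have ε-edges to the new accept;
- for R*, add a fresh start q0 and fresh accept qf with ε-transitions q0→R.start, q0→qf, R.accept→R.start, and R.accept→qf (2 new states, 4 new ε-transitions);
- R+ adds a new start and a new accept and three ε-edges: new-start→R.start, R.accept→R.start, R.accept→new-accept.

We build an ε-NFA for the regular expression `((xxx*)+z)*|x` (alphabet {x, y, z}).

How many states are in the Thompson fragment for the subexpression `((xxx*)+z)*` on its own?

14

Fragment for `((xxx*)+z)*`:
Each of the 4 symbol leaves contributes a 2-state fragment.
  x* = 4 states
  xxx* = 8 states
  (xxx*)+ = 10 states
  (xxx*)+z = 12 states
  ((xxx*)+z)* = 14 states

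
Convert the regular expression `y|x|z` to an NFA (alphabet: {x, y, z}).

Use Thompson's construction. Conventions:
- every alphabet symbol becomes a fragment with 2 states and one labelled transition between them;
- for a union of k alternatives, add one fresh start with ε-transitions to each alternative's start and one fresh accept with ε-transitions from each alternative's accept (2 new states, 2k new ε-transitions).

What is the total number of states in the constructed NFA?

8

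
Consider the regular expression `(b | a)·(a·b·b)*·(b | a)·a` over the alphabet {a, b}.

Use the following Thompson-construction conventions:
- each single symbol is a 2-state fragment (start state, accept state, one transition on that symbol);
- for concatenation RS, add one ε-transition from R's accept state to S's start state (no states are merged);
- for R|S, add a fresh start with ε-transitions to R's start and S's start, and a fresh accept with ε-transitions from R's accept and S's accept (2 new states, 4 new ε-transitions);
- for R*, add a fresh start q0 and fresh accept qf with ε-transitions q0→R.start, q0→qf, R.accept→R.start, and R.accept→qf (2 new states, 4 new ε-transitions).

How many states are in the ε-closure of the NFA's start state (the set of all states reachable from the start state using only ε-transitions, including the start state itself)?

3

Compute the ε-closure size of each fragment's start state recursively; a symbol fragment's start has no outgoing ε-edge, so its closure is just itself (size 1).
  b | a → new start ε-reaches every alternative's start; none of them accept ε, so the new accept is not reached: C = 1 + 1 + 1 = 3
  a·b·b → same as the first factor's closure: C = 1
  (a·b·b)* → the star's fresh start ε-reaches both the body's start and the fresh accept: C = 2 + 1 = 3
  b | a → new start ε-reaches every alternative's start; none of them accept ε, so the new accept is not reached: C = 1 + 1 + 1 = 3
  (b | a)·(a·b·b)*·(b | a)·a → C equals the left operand's closure size = 3 (its accept is not ε-reachable, so the closure stops there)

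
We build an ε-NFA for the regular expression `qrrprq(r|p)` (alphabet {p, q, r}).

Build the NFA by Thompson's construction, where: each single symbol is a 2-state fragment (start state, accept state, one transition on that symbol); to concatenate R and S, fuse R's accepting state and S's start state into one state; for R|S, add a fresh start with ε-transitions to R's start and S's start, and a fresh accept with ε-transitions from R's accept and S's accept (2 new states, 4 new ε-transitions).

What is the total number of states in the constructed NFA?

Bottom-up over the parse tree:
Each of the 8 symbol leaves contributes a 2-state fragment.
  r|p : 6 states
  qrrprq(r|p) : 12 states

12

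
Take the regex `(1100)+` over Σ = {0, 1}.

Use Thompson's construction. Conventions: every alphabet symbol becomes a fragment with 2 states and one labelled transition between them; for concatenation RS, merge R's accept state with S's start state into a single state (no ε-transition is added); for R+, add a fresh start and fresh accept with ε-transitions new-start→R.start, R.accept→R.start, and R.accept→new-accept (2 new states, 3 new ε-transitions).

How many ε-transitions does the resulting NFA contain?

3

Bottom-up over the parse tree:
Each of the 4 symbol leaves contributes 0 ε-transitions.
  1100 — 0 ε-transitions
  (1100)+ — 3 ε-transitions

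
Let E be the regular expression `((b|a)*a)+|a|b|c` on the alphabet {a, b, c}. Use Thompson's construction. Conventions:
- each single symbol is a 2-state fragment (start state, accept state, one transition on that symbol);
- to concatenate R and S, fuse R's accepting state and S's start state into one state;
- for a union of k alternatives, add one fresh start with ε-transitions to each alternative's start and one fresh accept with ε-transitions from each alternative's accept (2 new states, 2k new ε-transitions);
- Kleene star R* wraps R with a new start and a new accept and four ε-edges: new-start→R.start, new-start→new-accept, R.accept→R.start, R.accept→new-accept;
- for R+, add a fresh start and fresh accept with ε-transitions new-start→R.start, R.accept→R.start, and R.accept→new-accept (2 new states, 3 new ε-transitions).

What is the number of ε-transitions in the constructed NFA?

19

Per subexpression:
Each of the 6 symbol leaves contributes 0 ε-transitions.
  b|a — 4 ε-transitions
  (b|a)* — 8 ε-transitions
  (b|a)*a — 8 ε-transitions
  ((b|a)*a)+ — 11 ε-transitions
  ((b|a)*a)+|a|b|c — 19 ε-transitions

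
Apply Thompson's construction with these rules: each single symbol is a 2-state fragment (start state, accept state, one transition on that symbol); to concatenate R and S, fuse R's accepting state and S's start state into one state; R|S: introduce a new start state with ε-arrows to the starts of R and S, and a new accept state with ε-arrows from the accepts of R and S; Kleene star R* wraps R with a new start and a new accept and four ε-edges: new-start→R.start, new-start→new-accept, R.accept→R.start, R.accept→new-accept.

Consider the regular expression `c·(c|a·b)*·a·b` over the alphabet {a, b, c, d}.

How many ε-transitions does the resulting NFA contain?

8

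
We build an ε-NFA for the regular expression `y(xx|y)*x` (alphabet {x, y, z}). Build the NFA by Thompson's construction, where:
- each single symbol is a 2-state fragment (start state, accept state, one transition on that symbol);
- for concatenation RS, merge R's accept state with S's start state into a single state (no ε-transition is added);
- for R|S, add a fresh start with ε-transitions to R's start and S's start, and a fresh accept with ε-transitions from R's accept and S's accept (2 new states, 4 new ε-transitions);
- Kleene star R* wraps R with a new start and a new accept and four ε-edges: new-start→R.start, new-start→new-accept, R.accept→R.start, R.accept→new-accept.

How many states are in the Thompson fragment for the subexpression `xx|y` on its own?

7

Fragment for `xx|y`:
Each of the 3 symbol leaves contributes a 2-state fragment.
  xx — 3 states
  xx|y — 7 states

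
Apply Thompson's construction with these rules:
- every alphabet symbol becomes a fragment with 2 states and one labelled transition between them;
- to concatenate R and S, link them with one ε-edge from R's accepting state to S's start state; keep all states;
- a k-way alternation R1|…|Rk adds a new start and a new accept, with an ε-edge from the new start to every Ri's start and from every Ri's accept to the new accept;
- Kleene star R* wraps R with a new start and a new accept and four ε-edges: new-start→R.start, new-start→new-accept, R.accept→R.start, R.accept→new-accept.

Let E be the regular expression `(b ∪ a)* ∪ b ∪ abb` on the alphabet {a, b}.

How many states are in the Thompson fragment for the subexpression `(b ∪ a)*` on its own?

8

Fragment for `(b ∪ a)*`:
Each of the 2 symbol leaves contributes a 2-state fragment.
  b ∪ a → 6 states
  (b ∪ a)* → 8 states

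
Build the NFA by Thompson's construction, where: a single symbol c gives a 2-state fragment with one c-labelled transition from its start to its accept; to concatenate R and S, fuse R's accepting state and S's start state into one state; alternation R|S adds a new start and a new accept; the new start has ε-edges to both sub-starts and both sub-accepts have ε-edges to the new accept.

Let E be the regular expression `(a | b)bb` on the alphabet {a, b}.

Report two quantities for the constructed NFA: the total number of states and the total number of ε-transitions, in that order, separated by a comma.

Bottom-up over the parse tree:
Each of the 4 symbol leaves contributes 2 states and 0 ε-transitions.
  a | b — 6 states, 4 ε-transitions
  (a | b)bb — 8 states, 4 ε-transitions

8, 4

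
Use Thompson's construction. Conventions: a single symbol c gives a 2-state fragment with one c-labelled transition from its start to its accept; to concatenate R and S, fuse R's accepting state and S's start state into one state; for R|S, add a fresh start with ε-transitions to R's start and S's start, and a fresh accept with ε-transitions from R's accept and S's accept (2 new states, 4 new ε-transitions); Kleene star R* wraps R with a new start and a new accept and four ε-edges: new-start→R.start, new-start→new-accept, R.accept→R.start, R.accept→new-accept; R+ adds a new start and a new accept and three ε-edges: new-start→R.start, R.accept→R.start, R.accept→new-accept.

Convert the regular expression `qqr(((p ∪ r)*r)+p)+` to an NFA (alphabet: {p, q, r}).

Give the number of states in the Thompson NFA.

17

Bottom-up over the parse tree:
Each of the 7 symbol leaves contributes a 2-state fragment.
  p ∪ r — 6 states
  (p ∪ r)* — 8 states
  (p ∪ r)*r — 9 states
  ((p ∪ r)*r)+ — 11 states
  ((p ∪ r)*r)+p — 12 states
  (((p ∪ r)*r)+p)+ — 14 states
  qqr(((p ∪ r)*r)+p)+ — 17 states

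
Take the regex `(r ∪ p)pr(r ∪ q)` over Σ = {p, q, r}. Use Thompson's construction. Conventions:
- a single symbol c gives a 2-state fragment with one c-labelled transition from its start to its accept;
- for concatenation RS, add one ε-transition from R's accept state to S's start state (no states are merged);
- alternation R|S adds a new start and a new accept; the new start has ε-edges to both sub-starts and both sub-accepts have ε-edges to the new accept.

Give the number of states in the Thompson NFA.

16

Bottom-up over the parse tree:
Each of the 6 symbol leaves contributes a 2-state fragment.
  r ∪ p : 6 states
  r ∪ q : 6 states
  (r ∪ p)pr(r ∪ q) : 16 states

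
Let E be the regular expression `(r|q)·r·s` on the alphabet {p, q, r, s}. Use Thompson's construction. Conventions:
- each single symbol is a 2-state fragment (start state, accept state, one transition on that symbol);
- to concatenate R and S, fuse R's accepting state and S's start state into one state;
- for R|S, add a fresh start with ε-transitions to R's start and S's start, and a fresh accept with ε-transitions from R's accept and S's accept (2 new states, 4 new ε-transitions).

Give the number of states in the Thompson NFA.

8

Per subexpression:
Each of the 4 symbol leaves contributes a 2-state fragment.
  r|q : 6 states
  (r|q)·r·s : 8 states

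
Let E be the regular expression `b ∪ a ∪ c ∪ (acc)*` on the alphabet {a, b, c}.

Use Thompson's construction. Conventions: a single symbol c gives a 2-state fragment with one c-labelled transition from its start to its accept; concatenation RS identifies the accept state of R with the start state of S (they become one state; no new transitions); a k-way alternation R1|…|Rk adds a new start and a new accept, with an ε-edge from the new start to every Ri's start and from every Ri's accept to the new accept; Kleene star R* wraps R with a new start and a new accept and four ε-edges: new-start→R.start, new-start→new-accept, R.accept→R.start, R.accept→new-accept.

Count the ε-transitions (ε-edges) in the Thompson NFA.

12

Building bottom-up:
Each of the 6 symbol leaves contributes 0 ε-transitions.
  acc : 0 ε-transitions
  (acc)* : 4 ε-transitions
  b ∪ a ∪ c ∪ (acc)* : 12 ε-transitions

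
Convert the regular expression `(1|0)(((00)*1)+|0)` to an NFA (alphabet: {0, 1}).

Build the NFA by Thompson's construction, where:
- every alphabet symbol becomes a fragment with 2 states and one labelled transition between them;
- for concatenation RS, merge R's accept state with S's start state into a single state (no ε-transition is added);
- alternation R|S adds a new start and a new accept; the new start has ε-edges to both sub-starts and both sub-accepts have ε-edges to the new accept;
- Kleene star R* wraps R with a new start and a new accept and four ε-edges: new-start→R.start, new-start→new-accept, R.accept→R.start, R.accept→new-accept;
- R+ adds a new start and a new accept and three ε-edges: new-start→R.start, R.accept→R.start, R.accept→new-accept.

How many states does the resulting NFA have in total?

Building bottom-up:
Each of the 6 symbol leaves contributes a 2-state fragment.
  1|0 = 6 states
  00 = 3 states
  (00)* = 5 states
  (00)*1 = 6 states
  ((00)*1)+ = 8 states
  ((00)*1)+|0 = 12 states
  (1|0)(((00)*1)+|0) = 17 states

17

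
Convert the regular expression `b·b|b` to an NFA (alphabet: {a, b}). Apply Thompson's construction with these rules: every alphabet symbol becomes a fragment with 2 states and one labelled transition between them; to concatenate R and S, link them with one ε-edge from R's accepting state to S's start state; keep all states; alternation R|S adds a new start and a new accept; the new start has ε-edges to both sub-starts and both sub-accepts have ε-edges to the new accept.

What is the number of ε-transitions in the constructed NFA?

Building bottom-up:
Each of the 3 symbol leaves contributes 0 ε-transitions.
  b·b : 1 ε-transition
  b·b|b : 5 ε-transitions

5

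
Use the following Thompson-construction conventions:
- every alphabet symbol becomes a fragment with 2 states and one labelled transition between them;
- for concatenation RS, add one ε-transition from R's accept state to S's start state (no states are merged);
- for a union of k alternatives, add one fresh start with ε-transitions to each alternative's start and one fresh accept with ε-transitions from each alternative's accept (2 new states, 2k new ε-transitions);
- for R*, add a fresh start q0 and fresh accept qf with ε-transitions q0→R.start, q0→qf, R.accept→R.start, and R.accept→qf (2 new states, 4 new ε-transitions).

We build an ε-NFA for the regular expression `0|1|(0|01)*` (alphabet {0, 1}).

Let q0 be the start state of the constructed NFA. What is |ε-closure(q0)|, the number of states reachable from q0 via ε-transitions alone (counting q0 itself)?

9

Let C(F) = |ε-closure(F.start)| within fragment F, and note whether F accepts ε. Symbol fragments have C = 1 and do not accept ε. Then:
  01 : C equals the left operand's closure size = 1 (its accept is not ε-reachable, so the closure stops there)
  0|01 : C = 1 + 1 + 1 = 3 (the new accept is not ε-reachable since no branch accepts ε)
  (0|01)* : new start has ε-edges to the inner start and to the new accept, so C = 2 + 3 = 5
  0|1|(0|01)* : C = 1 (new start) + (1 + 1 + 5) + 1 (new accept, since some branch ε-reaches its own accept) = 9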